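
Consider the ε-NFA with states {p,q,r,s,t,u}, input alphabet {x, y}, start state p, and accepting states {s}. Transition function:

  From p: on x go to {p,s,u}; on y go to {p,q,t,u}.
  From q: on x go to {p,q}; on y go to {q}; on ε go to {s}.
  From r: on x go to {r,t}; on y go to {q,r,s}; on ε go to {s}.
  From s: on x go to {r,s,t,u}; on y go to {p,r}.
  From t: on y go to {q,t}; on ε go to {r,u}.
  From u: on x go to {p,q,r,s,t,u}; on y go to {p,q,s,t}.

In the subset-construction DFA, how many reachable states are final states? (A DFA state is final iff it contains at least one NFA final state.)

Start state of the DFA: {p} (ε-closure of the NFA start).
{p} --x--> {p,s,u}  [new]
{p} --y--> {p,q,r,s,t,u}  [new]
{p,s,u} --x--> {p,q,r,s,t,u}  [seen]
{p,s,u} --y--> {p,q,r,s,t,u}  [seen]
{p,q,r,s,t,u} --x--> {p,q,r,s,t,u}  [seen]
{p,q,r,s,t,u} --y--> {p,q,r,s,t,u}  [seen]
Reachable DFA states: {p}, {p,s,u}, {p,q,r,s,t,u}.
Accepting DFA states (contain an NFA accepting state): {p,s,u}, {p,q,r,s,t,u}.

2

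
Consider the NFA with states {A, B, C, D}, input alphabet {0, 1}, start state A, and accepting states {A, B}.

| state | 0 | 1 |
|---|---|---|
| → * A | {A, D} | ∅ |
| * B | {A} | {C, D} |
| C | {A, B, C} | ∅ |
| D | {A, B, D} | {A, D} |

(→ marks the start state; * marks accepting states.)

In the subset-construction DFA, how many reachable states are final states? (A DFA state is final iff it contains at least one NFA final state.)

5

Start state of the DFA: {A}.
{A} --0--> {A, D}  [new]
{A} --1--> ∅  [new]
{A, D} --0--> {A, B, D}  [new]
{A, D} --1--> {A, D}  [seen]
∅ --0--> ∅  [seen]
∅ --1--> ∅  [seen]
{A, B, D} --0--> {A, B, D}  [seen]
{A, B, D} --1--> {A, C, D}  [new]
{A, C, D} --0--> {A, B, C, D}  [new]
{A, C, D} --1--> {A, D}  [seen]
{A, B, C, D} --0--> {A, B, C, D}  [seen]
{A, B, C, D} --1--> {A, C, D}  [seen]
Reachable DFA states: {A}, {A, D}, ∅, {A, B, D}, {A, C, D}, {A, B, C, D}.
Accepting DFA states (contain an NFA accepting state): {A}, {A, D}, {A, B, D}, {A, C, D}, {A, B, C, D}.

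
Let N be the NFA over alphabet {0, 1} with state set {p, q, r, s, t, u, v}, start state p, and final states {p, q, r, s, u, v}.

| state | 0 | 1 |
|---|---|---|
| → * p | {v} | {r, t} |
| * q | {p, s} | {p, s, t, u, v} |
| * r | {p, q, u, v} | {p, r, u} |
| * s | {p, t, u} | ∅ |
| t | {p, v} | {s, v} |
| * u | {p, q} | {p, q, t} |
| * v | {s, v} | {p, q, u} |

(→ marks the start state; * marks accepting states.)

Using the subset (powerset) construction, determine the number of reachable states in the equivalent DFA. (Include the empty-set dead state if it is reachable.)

13

Start state of the DFA: {p}.
{p} --0--> {v}  [new]
{p} --1--> {r, t}  [new]
{v} --0--> {s, v}  [new]
{v} --1--> {p, q, u}  [new]
{r, t} --0--> {p, q, u, v}  [new]
{r, t} --1--> {p, r, s, u, v}  [new]
{s, v} --0--> {p, s, t, u, v}  [new]
{s, v} --1--> {p, q, u}  [seen]
{p, q, u} --0--> {p, q, s, v}  [new]
{p, q, u} --1--> {p, q, r, s, t, u, v}  [new]
{p, q, u, v} --0--> {p, q, s, v}  [seen]
{p, q, u, v} --1--> {p, q, r, s, t, u, v}  [seen]
{p, r, s, u, v} --0--> {p, q, s, t, u, v}  [new]
{p, r, s, u, v} --1--> {p, q, r, t, u}  [new]
{p, s, t, u, v} --0--> {p, q, s, t, u, v}  [seen]
{p, s, t, u, v} --1--> {p, q, r, s, t, u, v}  [seen]
{p, q, s, v} --0--> {p, s, t, u, v}  [seen]
{p, q, s, v} --1--> {p, q, r, s, t, u, v}  [seen]
{p, q, r, s, t, u, v} --0--> {p, q, s, t, u, v}  [seen]
{p, q, r, s, t, u, v} --1--> {p, q, r, s, t, u, v}  [seen]
{p, q, s, t, u, v} --0--> {p, q, s, t, u, v}  [seen]
{p, q, s, t, u, v} --1--> {p, q, r, s, t, u, v}  [seen]
{p, q, r, t, u} --0--> {p, q, s, u, v}  [new]
{p, q, r, t, u} --1--> {p, q, r, s, t, u, v}  [seen]
{p, q, s, u, v} --0--> {p, q, s, t, u, v}  [seen]
{p, q, s, u, v} --1--> {p, q, r, s, t, u, v}  [seen]
Reachable DFA states: {p}, {v}, {r, t}, {s, v}, {p, q, u}, {p, q, u, v}, {p, r, s, u, v}, {p, s, t, u, v}, {p, q, s, v}, {p, q, r, s, t, u, v}, {p, q, s, t, u, v}, {p, q, r, t, u}, {p, q, s, u, v}.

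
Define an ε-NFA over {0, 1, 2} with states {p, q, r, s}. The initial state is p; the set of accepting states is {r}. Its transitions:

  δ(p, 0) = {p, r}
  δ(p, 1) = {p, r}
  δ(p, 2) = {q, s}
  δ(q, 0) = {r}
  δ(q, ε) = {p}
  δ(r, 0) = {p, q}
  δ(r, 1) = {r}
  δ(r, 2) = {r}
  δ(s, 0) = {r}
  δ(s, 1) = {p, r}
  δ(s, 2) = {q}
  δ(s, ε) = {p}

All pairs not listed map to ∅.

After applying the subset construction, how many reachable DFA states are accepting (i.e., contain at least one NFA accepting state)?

Start state of the DFA: {p} (ε-closure of the NFA start).
{p} --0--> {p, r}  [new]
{p} --1--> {p, r}  [seen]
{p} --2--> {p, q, s}  [new]
{p, r} --0--> {p, q, r}  [new]
{p, r} --1--> {p, r}  [seen]
{p, r} --2--> {p, q, r, s}  [new]
{p, q, s} --0--> {p, r}  [seen]
{p, q, s} --1--> {p, r}  [seen]
{p, q, s} --2--> {p, q, s}  [seen]
{p, q, r} --0--> {p, q, r}  [seen]
{p, q, r} --1--> {p, r}  [seen]
{p, q, r} --2--> {p, q, r, s}  [seen]
{p, q, r, s} --0--> {p, q, r}  [seen]
{p, q, r, s} --1--> {p, r}  [seen]
{p, q, r, s} --2--> {p, q, r, s}  [seen]
Reachable DFA states: {p}, {p, r}, {p, q, s}, {p, q, r}, {p, q, r, s}.
Accepting DFA states (contain an NFA accepting state): {p, r}, {p, q, r}, {p, q, r, s}.

3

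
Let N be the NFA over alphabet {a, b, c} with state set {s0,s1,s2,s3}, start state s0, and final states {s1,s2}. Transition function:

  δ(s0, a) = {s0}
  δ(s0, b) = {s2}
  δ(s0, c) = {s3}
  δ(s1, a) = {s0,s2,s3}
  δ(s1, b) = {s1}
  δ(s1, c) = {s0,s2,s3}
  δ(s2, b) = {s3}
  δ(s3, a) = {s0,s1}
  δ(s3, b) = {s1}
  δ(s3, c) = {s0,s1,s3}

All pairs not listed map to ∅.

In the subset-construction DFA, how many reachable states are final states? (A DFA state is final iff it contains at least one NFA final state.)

Start state of the DFA: {s0}.
{s0} --a--> {s0}  [seen]
{s0} --b--> {s2}  [new]
{s0} --c--> {s3}  [new]
{s2} --a--> ∅  [new]
{s2} --b--> {s3}  [seen]
{s2} --c--> ∅  [seen]
{s3} --a--> {s0,s1}  [new]
{s3} --b--> {s1}  [new]
{s3} --c--> {s0,s1,s3}  [new]
∅ --a--> ∅  [seen]
∅ --b--> ∅  [seen]
∅ --c--> ∅  [seen]
{s0,s1} --a--> {s0,s2,s3}  [new]
{s0,s1} --b--> {s1,s2}  [new]
{s0,s1} --c--> {s0,s2,s3}  [seen]
{s1} --a--> {s0,s2,s3}  [seen]
{s1} --b--> {s1}  [seen]
{s1} --c--> {s0,s2,s3}  [seen]
{s0,s1,s3} --a--> {s0,s1,s2,s3}  [new]
{s0,s1,s3} --b--> {s1,s2}  [seen]
{s0,s1,s3} --c--> {s0,s1,s2,s3}  [seen]
{s0,s2,s3} --a--> {s0,s1}  [seen]
{s0,s2,s3} --b--> {s1,s2,s3}  [new]
{s0,s2,s3} --c--> {s0,s1,s3}  [seen]
{s1,s2} --a--> {s0,s2,s3}  [seen]
{s1,s2} --b--> {s1,s3}  [new]
{s1,s2} --c--> {s0,s2,s3}  [seen]
{s0,s1,s2,s3} --a--> {s0,s1,s2,s3}  [seen]
{s0,s1,s2,s3} --b--> {s1,s2,s3}  [seen]
{s0,s1,s2,s3} --c--> {s0,s1,s2,s3}  [seen]
{s1,s2,s3} --a--> {s0,s1,s2,s3}  [seen]
{s1,s2,s3} --b--> {s1,s3}  [seen]
{s1,s2,s3} --c--> {s0,s1,s2,s3}  [seen]
{s1,s3} --a--> {s0,s1,s2,s3}  [seen]
{s1,s3} --b--> {s1}  [seen]
{s1,s3} --c--> {s0,s1,s2,s3}  [seen]
Reachable DFA states: {s0}, {s2}, {s3}, ∅, {s0,s1}, {s1}, {s0,s1,s3}, {s0,s2,s3}, {s1,s2}, {s0,s1,s2,s3}, {s1,s2,s3}, {s1,s3}.
Accepting DFA states (contain an NFA accepting state): {s2}, {s0,s1}, {s1}, {s0,s1,s3}, {s0,s2,s3}, {s1,s2}, {s0,s1,s2,s3}, {s1,s2,s3}, {s1,s3}.

9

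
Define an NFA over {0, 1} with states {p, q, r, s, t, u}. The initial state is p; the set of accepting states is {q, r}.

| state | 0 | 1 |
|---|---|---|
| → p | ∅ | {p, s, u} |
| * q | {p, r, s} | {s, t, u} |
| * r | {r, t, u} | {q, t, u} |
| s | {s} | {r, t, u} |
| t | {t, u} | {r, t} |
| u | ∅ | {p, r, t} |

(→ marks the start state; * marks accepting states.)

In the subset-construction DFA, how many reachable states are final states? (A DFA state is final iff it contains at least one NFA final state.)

Start state of the DFA: {p}.
{p} --0--> ∅  [new]
{p} --1--> {p, s, u}  [new]
∅ --0--> ∅  [seen]
∅ --1--> ∅  [seen]
{p, s, u} --0--> {s}  [new]
{p, s, u} --1--> {p, r, s, t, u}  [new]
{s} --0--> {s}  [seen]
{s} --1--> {r, t, u}  [new]
{p, r, s, t, u} --0--> {r, s, t, u}  [new]
{p, r, s, t, u} --1--> {p, q, r, s, t, u}  [new]
{r, t, u} --0--> {r, t, u}  [seen]
{r, t, u} --1--> {p, q, r, t, u}  [new]
{r, s, t, u} --0--> {r, s, t, u}  [seen]
{r, s, t, u} --1--> {p, q, r, t, u}  [seen]
{p, q, r, s, t, u} --0--> {p, r, s, t, u}  [seen]
{p, q, r, s, t, u} --1--> {p, q, r, s, t, u}  [seen]
{p, q, r, t, u} --0--> {p, r, s, t, u}  [seen]
{p, q, r, t, u} --1--> {p, q, r, s, t, u}  [seen]
Reachable DFA states: {p}, ∅, {p, s, u}, {s}, {p, r, s, t, u}, {r, t, u}, {r, s, t, u}, {p, q, r, s, t, u}, {p, q, r, t, u}.
Accepting DFA states (contain an NFA accepting state): {p, r, s, t, u}, {r, t, u}, {r, s, t, u}, {p, q, r, s, t, u}, {p, q, r, t, u}.

5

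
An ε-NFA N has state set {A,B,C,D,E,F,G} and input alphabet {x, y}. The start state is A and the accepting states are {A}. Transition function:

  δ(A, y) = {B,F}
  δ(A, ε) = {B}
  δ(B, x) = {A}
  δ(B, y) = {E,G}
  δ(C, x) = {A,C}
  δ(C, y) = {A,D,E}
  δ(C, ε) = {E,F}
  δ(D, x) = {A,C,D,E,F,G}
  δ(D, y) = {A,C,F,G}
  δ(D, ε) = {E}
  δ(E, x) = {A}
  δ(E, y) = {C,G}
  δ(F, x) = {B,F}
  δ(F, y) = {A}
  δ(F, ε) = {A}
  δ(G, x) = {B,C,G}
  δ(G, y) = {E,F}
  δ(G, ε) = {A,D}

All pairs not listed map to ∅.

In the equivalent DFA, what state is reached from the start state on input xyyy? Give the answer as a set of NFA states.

Start: {A,B}.
δ(A,x) = ∅; δ(B,x) = {A}.
Union: {A}.
ε-closure gives {A,B}.
After x: {A,B}.
δ(A,y) = {B,F}; δ(B,y) = {E,G}.
Union: {B,E,F,G}.
ε-closure gives {A,B,D,E,F,G}.
After y: {A,B,D,E,F,G}.
δ(A,y) = {B,F}; δ(B,y) = {E,G}; δ(D,y) = {A,C,F,G}; δ(E,y) = {C,G}; δ(F,y) = {A}; δ(G,y) = {E,F}.
Union: {A,B,C,E,F,G}.
ε-closure gives {A,B,C,D,E,F,G}.
After y: {A,B,C,D,E,F,G}.
δ(A,y) = {B,F}; δ(B,y) = {E,G}; δ(C,y) = {A,D,E}; δ(D,y) = {A,C,F,G}; δ(E,y) = {C,G}; δ(F,y) = {A}; δ(G,y) = {E,F}.
Union: {A,B,C,D,E,F,G}.
After y: {A,B,C,D,E,F,G}.

{A,B,C,D,E,F,G}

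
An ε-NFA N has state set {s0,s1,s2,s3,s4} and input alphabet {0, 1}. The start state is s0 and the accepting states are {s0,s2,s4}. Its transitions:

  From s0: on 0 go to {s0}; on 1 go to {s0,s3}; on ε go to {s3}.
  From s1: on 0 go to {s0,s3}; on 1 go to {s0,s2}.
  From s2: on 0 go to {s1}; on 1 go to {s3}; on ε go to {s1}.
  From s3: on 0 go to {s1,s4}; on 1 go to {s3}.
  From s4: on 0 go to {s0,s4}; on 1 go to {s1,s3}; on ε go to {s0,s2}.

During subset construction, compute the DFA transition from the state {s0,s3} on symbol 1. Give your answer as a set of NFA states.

{s0,s3}

δ(s0,1) = {s0,s3}; δ(s3,1) = {s3}.
Union: {s0,s3}.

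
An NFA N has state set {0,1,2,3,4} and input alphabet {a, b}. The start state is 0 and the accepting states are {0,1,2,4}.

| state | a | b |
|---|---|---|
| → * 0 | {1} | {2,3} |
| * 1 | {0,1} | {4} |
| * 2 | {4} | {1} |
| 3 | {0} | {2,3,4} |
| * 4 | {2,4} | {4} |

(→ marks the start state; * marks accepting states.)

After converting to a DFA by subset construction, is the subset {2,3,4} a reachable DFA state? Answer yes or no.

Start state of the DFA: {0}.
{0} --a--> {1}  [new]
{0} --b--> {2,3}  [new]
{1} --a--> {0,1}  [new]
{1} --b--> {4}  [new]
{2,3} --a--> {0,4}  [new]
{2,3} --b--> {1,2,3,4}  [new]
{0,1} --a--> {0,1}  [seen]
{0,1} --b--> {2,3,4}  [new]
{4} --a--> {2,4}  [new]
{4} --b--> {4}  [seen]
{0,4} --a--> {1,2,4}  [new]
{0,4} --b--> {2,3,4}  [seen]
{1,2,3,4} --a--> {0,1,2,4}  [new]
{1,2,3,4} --b--> {1,2,3,4}  [seen]
{2,3,4} --a--> {0,2,4}  [new]
{2,3,4} --b--> {1,2,3,4}  [seen]
{2,4} --a--> {2,4}  [seen]
{2,4} --b--> {1,4}  [new]
{1,2,4} --a--> {0,1,2,4}  [seen]
{1,2,4} --b--> {1,4}  [seen]
{0,1,2,4} --a--> {0,1,2,4}  [seen]
{0,1,2,4} --b--> {1,2,3,4}  [seen]
{0,2,4} --a--> {1,2,4}  [seen]
{0,2,4} --b--> {1,2,3,4}  [seen]
{1,4} --a--> {0,1,2,4}  [seen]
{1,4} --b--> {4}  [seen]
Reachable DFA states: {0}, {1}, {2,3}, {0,1}, {4}, {0,4}, {1,2,3,4}, {2,3,4}, {2,4}, {1,2,4}, {0,1,2,4}, {0,2,4}, {1,4}.
{2,3,4} is among them.

yes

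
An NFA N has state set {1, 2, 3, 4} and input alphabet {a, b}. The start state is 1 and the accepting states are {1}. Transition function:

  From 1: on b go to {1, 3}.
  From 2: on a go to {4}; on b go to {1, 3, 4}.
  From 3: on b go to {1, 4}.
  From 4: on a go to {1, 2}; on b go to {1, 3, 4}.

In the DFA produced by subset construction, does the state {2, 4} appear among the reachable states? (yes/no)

Start state of the DFA: {1}.
{1} --a--> ∅  [new]
{1} --b--> {1, 3}  [new]
∅ --a--> ∅  [seen]
∅ --b--> ∅  [seen]
{1, 3} --a--> ∅  [seen]
{1, 3} --b--> {1, 3, 4}  [new]
{1, 3, 4} --a--> {1, 2}  [new]
{1, 3, 4} --b--> {1, 3, 4}  [seen]
{1, 2} --a--> {4}  [new]
{1, 2} --b--> {1, 3, 4}  [seen]
{4} --a--> {1, 2}  [seen]
{4} --b--> {1, 3, 4}  [seen]
Reachable DFA states: {1}, ∅, {1, 3}, {1, 3, 4}, {1, 2}, {4}.
{2, 4} is not among them.

no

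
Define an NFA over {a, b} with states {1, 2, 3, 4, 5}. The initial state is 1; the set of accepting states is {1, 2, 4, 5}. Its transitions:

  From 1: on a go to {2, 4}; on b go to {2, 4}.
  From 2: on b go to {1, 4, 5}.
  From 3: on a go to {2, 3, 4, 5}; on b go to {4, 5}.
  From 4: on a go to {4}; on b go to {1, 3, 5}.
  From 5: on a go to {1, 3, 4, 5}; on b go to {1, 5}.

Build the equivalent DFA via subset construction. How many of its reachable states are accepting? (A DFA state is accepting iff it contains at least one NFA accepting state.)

7

Start state of the DFA: {1}.
{1} --a--> {2, 4}  [new]
{1} --b--> {2, 4}  [seen]
{2, 4} --a--> {4}  [new]
{2, 4} --b--> {1, 3, 4, 5}  [new]
{4} --a--> {4}  [seen]
{4} --b--> {1, 3, 5}  [new]
{1, 3, 4, 5} --a--> {1, 2, 3, 4, 5}  [new]
{1, 3, 4, 5} --b--> {1, 2, 3, 4, 5}  [seen]
{1, 3, 5} --a--> {1, 2, 3, 4, 5}  [seen]
{1, 3, 5} --b--> {1, 2, 4, 5}  [new]
{1, 2, 3, 4, 5} --a--> {1, 2, 3, 4, 5}  [seen]
{1, 2, 3, 4, 5} --b--> {1, 2, 3, 4, 5}  [seen]
{1, 2, 4, 5} --a--> {1, 2, 3, 4, 5}  [seen]
{1, 2, 4, 5} --b--> {1, 2, 3, 4, 5}  [seen]
Reachable DFA states: {1}, {2, 4}, {4}, {1, 3, 4, 5}, {1, 3, 5}, {1, 2, 3, 4, 5}, {1, 2, 4, 5}.
Accepting DFA states (contain an NFA accepting state): {1}, {2, 4}, {4}, {1, 3, 4, 5}, {1, 3, 5}, {1, 2, 3, 4, 5}, {1, 2, 4, 5}.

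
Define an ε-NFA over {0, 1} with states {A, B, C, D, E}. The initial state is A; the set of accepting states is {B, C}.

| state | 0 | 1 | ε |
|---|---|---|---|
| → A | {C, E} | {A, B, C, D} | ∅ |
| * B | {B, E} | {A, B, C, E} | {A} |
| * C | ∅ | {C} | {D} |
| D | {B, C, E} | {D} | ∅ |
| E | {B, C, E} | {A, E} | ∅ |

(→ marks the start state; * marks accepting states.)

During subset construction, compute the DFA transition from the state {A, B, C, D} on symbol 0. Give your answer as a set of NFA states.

{A, B, C, D, E}

δ(A,0) = {C, E}; δ(B,0) = {B, E}; δ(C,0) = ∅; δ(D,0) = {B, C, E}.
Union: {B, C, E}.
ε-closure gives {A, B, C, D, E}.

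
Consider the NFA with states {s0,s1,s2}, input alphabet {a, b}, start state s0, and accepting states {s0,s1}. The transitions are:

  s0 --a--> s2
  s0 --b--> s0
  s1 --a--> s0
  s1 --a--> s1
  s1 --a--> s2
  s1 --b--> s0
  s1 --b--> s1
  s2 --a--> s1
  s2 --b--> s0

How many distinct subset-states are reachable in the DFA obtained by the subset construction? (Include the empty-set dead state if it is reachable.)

Start state of the DFA: {s0}.
{s0} --a--> {s2}  [new]
{s0} --b--> {s0}  [seen]
{s2} --a--> {s1}  [new]
{s2} --b--> {s0}  [seen]
{s1} --a--> {s0,s1,s2}  [new]
{s1} --b--> {s0,s1}  [new]
{s0,s1,s2} --a--> {s0,s1,s2}  [seen]
{s0,s1,s2} --b--> {s0,s1}  [seen]
{s0,s1} --a--> {s0,s1,s2}  [seen]
{s0,s1} --b--> {s0,s1}  [seen]
Reachable DFA states: {s0}, {s2}, {s1}, {s0,s1,s2}, {s0,s1}.

5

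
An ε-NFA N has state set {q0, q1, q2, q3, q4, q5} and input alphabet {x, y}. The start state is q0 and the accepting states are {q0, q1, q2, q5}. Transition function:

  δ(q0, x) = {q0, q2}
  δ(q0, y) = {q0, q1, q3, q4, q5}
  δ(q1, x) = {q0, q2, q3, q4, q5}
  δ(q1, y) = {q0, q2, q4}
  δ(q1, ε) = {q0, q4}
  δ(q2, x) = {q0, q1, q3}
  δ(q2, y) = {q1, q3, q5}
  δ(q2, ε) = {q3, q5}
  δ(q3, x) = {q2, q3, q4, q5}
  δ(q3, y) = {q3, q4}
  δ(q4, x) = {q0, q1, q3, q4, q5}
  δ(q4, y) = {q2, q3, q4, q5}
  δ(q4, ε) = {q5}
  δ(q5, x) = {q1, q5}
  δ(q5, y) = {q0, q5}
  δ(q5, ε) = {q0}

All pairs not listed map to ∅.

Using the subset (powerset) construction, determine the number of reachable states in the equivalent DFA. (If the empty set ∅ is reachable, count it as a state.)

Start state of the DFA: {q0} (ε-closure of the NFA start).
{q0} --x--> {q0, q2, q3, q5}  [new]
{q0} --y--> {q0, q1, q3, q4, q5}  [new]
{q0, q2, q3, q5} --x--> {q0, q1, q2, q3, q4, q5}  [new]
{q0, q2, q3, q5} --y--> {q0, q1, q3, q4, q5}  [seen]
{q0, q1, q3, q4, q5} --x--> {q0, q1, q2, q3, q4, q5}  [seen]
{q0, q1, q3, q4, q5} --y--> {q0, q1, q2, q3, q4, q5}  [seen]
{q0, q1, q2, q3, q4, q5} --x--> {q0, q1, q2, q3, q4, q5}  [seen]
{q0, q1, q2, q3, q4, q5} --y--> {q0, q1, q2, q3, q4, q5}  [seen]
Reachable DFA states: {q0}, {q0, q2, q3, q5}, {q0, q1, q3, q4, q5}, {q0, q1, q2, q3, q4, q5}.

4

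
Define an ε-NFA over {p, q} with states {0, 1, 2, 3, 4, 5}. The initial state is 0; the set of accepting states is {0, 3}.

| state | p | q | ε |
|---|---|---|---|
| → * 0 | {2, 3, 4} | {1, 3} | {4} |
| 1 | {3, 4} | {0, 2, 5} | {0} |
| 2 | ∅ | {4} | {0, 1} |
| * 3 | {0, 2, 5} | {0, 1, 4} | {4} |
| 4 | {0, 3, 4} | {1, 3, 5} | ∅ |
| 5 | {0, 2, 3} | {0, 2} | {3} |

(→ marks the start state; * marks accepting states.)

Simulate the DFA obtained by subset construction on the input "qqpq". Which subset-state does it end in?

{0, 1, 2, 3, 4, 5}

Start: {0, 4}.
δ(0,q) = {1, 3}; δ(4,q) = {1, 3, 5}.
Union: {1, 3, 5}.
ε-closure gives {0, 1, 3, 4, 5}.
After q: {0, 1, 3, 4, 5}.
δ(0,q) = {1, 3}; δ(1,q) = {0, 2, 5}; δ(3,q) = {0, 1, 4}; δ(4,q) = {1, 3, 5}; δ(5,q) = {0, 2}.
Union: {0, 1, 2, 3, 4, 5}.
After q: {0, 1, 2, 3, 4, 5}.
δ(0,p) = {2, 3, 4}; δ(1,p) = {3, 4}; δ(2,p) = ∅; δ(3,p) = {0, 2, 5}; δ(4,p) = {0, 3, 4}; δ(5,p) = {0, 2, 3}.
Union: {0, 2, 3, 4, 5}.
ε-closure gives {0, 1, 2, 3, 4, 5}.
After p: {0, 1, 2, 3, 4, 5}.
δ(0,q) = {1, 3}; δ(1,q) = {0, 2, 5}; δ(2,q) = {4}; δ(3,q) = {0, 1, 4}; δ(4,q) = {1, 3, 5}; δ(5,q) = {0, 2}.
Union: {0, 1, 2, 3, 4, 5}.
After q: {0, 1, 2, 3, 4, 5}.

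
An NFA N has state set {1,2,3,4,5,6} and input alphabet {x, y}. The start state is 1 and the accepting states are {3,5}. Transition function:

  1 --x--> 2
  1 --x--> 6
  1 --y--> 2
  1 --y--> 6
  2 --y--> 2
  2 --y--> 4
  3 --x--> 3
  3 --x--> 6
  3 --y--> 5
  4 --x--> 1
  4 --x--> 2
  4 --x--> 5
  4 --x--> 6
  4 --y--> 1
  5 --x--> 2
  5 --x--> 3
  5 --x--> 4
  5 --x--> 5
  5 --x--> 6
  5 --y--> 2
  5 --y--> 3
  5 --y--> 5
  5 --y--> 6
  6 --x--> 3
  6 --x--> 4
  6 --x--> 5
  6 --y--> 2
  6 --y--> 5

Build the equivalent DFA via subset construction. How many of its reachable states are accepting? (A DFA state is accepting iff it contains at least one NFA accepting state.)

Start state of the DFA: {1}.
{1} --x--> {2,6}  [new]
{1} --y--> {2,6}  [seen]
{2,6} --x--> {3,4,5}  [new]
{2,6} --y--> {2,4,5}  [new]
{3,4,5} --x--> {1,2,3,4,5,6}  [new]
{3,4,5} --y--> {1,2,3,5,6}  [new]
{2,4,5} --x--> {1,2,3,4,5,6}  [seen]
{2,4,5} --y--> {1,2,3,4,5,6}  [seen]
{1,2,3,4,5,6} --x--> {1,2,3,4,5,6}  [seen]
{1,2,3,4,5,6} --y--> {1,2,3,4,5,6}  [seen]
{1,2,3,5,6} --x--> {2,3,4,5,6}  [new]
{1,2,3,5,6} --y--> {2,3,4,5,6}  [seen]
{2,3,4,5,6} --x--> {1,2,3,4,5,6}  [seen]
{2,3,4,5,6} --y--> {1,2,3,4,5,6}  [seen]
Reachable DFA states: {1}, {2,6}, {3,4,5}, {2,4,5}, {1,2,3,4,5,6}, {1,2,3,5,6}, {2,3,4,5,6}.
Accepting DFA states (contain an NFA accepting state): {3,4,5}, {2,4,5}, {1,2,3,4,5,6}, {1,2,3,5,6}, {2,3,4,5,6}.

5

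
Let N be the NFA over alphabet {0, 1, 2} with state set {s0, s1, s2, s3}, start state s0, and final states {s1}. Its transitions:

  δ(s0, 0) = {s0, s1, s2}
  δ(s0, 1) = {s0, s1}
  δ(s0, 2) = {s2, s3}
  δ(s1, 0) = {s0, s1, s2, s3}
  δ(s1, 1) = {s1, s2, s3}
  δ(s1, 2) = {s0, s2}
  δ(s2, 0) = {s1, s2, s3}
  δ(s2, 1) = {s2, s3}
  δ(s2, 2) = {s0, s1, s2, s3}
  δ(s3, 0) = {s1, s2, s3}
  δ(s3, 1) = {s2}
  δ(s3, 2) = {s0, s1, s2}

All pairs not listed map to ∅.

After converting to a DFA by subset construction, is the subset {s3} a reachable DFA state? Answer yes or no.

no

Start state of the DFA: {s0}.
{s0} --0--> {s0, s1, s2}  [new]
{s0} --1--> {s0, s1}  [new]
{s0} --2--> {s2, s3}  [new]
{s0, s1, s2} --0--> {s0, s1, s2, s3}  [new]
{s0, s1, s2} --1--> {s0, s1, s2, s3}  [seen]
{s0, s1, s2} --2--> {s0, s1, s2, s3}  [seen]
{s0, s1} --0--> {s0, s1, s2, s3}  [seen]
{s0, s1} --1--> {s0, s1, s2, s3}  [seen]
{s0, s1} --2--> {s0, s2, s3}  [new]
{s2, s3} --0--> {s1, s2, s3}  [new]
{s2, s3} --1--> {s2, s3}  [seen]
{s2, s3} --2--> {s0, s1, s2, s3}  [seen]
{s0, s1, s2, s3} --0--> {s0, s1, s2, s3}  [seen]
{s0, s1, s2, s3} --1--> {s0, s1, s2, s3}  [seen]
{s0, s1, s2, s3} --2--> {s0, s1, s2, s3}  [seen]
{s0, s2, s3} --0--> {s0, s1, s2, s3}  [seen]
{s0, s2, s3} --1--> {s0, s1, s2, s3}  [seen]
{s0, s2, s3} --2--> {s0, s1, s2, s3}  [seen]
{s1, s2, s3} --0--> {s0, s1, s2, s3}  [seen]
{s1, s2, s3} --1--> {s1, s2, s3}  [seen]
{s1, s2, s3} --2--> {s0, s1, s2, s3}  [seen]
Reachable DFA states: {s0}, {s0, s1, s2}, {s0, s1}, {s2, s3}, {s0, s1, s2, s3}, {s0, s2, s3}, {s1, s2, s3}.
{s3} is not among them.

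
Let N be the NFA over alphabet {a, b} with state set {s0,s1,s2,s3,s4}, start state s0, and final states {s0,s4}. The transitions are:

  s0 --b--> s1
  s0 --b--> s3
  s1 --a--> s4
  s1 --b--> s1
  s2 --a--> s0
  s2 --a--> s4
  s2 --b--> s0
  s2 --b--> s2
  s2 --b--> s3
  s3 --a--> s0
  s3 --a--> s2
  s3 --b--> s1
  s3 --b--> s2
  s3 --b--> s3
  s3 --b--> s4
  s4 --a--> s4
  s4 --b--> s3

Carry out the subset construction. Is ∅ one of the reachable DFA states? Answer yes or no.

yes

Start state of the DFA: {s0}.
{s0} --a--> ∅  [new]
{s0} --b--> {s1,s3}  [new]
∅ --a--> ∅  [seen]
∅ --b--> ∅  [seen]
{s1,s3} --a--> {s0,s2,s4}  [new]
{s1,s3} --b--> {s1,s2,s3,s4}  [new]
{s0,s2,s4} --a--> {s0,s4}  [new]
{s0,s2,s4} --b--> {s0,s1,s2,s3}  [new]
{s1,s2,s3,s4} --a--> {s0,s2,s4}  [seen]
{s1,s2,s3,s4} --b--> {s0,s1,s2,s3,s4}  [new]
{s0,s4} --a--> {s4}  [new]
{s0,s4} --b--> {s1,s3}  [seen]
{s0,s1,s2,s3} --a--> {s0,s2,s4}  [seen]
{s0,s1,s2,s3} --b--> {s0,s1,s2,s3,s4}  [seen]
{s0,s1,s2,s3,s4} --a--> {s0,s2,s4}  [seen]
{s0,s1,s2,s3,s4} --b--> {s0,s1,s2,s3,s4}  [seen]
{s4} --a--> {s4}  [seen]
{s4} --b--> {s3}  [new]
{s3} --a--> {s0,s2}  [new]
{s3} --b--> {s1,s2,s3,s4}  [seen]
{s0,s2} --a--> {s0,s4}  [seen]
{s0,s2} --b--> {s0,s1,s2,s3}  [seen]
Reachable DFA states: {s0}, ∅, {s1,s3}, {s0,s2,s4}, {s1,s2,s3,s4}, {s0,s4}, {s0,s1,s2,s3}, {s0,s1,s2,s3,s4}, {s4}, {s3}, {s0,s2}.
∅ is among them.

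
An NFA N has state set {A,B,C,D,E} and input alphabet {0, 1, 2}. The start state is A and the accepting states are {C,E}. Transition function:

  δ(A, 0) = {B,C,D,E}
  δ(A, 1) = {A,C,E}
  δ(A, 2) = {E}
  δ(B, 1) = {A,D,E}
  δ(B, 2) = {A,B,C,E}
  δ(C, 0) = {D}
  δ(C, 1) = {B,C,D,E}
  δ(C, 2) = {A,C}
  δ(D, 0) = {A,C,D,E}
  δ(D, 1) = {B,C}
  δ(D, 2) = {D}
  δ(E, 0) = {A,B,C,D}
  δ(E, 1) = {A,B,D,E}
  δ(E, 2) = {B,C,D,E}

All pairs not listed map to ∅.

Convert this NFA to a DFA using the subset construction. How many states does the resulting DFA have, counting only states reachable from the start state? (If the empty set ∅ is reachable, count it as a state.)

Start state of the DFA: {A}.
{A} --0--> {B,C,D,E}  [new]
{A} --1--> {A,C,E}  [new]
{A} --2--> {E}  [new]
{B,C,D,E} --0--> {A,B,C,D,E}  [new]
{B,C,D,E} --1--> {A,B,C,D,E}  [seen]
{B,C,D,E} --2--> {A,B,C,D,E}  [seen]
{A,C,E} --0--> {A,B,C,D,E}  [seen]
{A,C,E} --1--> {A,B,C,D,E}  [seen]
{A,C,E} --2--> {A,B,C,D,E}  [seen]
{E} --0--> {A,B,C,D}  [new]
{E} --1--> {A,B,D,E}  [new]
{E} --2--> {B,C,D,E}  [seen]
{A,B,C,D,E} --0--> {A,B,C,D,E}  [seen]
{A,B,C,D,E} --1--> {A,B,C,D,E}  [seen]
{A,B,C,D,E} --2--> {A,B,C,D,E}  [seen]
{A,B,C,D} --0--> {A,B,C,D,E}  [seen]
{A,B,C,D} --1--> {A,B,C,D,E}  [seen]
{A,B,C,D} --2--> {A,B,C,D,E}  [seen]
{A,B,D,E} --0--> {A,B,C,D,E}  [seen]
{A,B,D,E} --1--> {A,B,C,D,E}  [seen]
{A,B,D,E} --2--> {A,B,C,D,E}  [seen]
Reachable DFA states: {A}, {B,C,D,E}, {A,C,E}, {E}, {A,B,C,D,E}, {A,B,C,D}, {A,B,D,E}.

7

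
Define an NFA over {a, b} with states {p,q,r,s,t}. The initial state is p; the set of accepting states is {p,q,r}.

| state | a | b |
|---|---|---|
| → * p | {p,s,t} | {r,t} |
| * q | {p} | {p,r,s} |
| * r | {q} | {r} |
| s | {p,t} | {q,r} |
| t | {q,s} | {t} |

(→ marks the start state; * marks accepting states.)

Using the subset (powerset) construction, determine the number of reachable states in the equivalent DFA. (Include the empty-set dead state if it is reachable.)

Start state of the DFA: {p}.
{p} --a--> {p,s,t}  [new]
{p} --b--> {r,t}  [new]
{p,s,t} --a--> {p,q,s,t}  [new]
{p,s,t} --b--> {q,r,t}  [new]
{r,t} --a--> {q,s}  [new]
{r,t} --b--> {r,t}  [seen]
{p,q,s,t} --a--> {p,q,s,t}  [seen]
{p,q,s,t} --b--> {p,q,r,s,t}  [new]
{q,r,t} --a--> {p,q,s}  [new]
{q,r,t} --b--> {p,r,s,t}  [new]
{q,s} --a--> {p,t}  [new]
{q,s} --b--> {p,q,r,s}  [new]
{p,q,r,s,t} --a--> {p,q,s,t}  [seen]
{p,q,r,s,t} --b--> {p,q,r,s,t}  [seen]
{p,q,s} --a--> {p,s,t}  [seen]
{p,q,s} --b--> {p,q,r,s,t}  [seen]
{p,r,s,t} --a--> {p,q,s,t}  [seen]
{p,r,s,t} --b--> {q,r,t}  [seen]
{p,t} --a--> {p,q,s,t}  [seen]
{p,t} --b--> {r,t}  [seen]
{p,q,r,s} --a--> {p,q,s,t}  [seen]
{p,q,r,s} --b--> {p,q,r,s,t}  [seen]
Reachable DFA states: {p}, {p,s,t}, {r,t}, {p,q,s,t}, {q,r,t}, {q,s}, {p,q,r,s,t}, {p,q,s}, {p,r,s,t}, {p,t}, {p,q,r,s}.

11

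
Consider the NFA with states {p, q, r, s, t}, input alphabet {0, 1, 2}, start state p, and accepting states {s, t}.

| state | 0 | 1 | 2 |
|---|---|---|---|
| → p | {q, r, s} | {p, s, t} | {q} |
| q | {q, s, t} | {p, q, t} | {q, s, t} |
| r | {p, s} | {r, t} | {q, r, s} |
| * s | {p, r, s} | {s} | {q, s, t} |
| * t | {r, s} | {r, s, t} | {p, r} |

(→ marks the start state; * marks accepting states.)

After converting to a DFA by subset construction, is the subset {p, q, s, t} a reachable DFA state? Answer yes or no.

Start state of the DFA: {p}.
{p} --0--> {q, r, s}  [new]
{p} --1--> {p, s, t}  [new]
{p} --2--> {q}  [new]
{q, r, s} --0--> {p, q, r, s, t}  [new]
{q, r, s} --1--> {p, q, r, s, t}  [seen]
{q, r, s} --2--> {q, r, s, t}  [new]
{p, s, t} --0--> {p, q, r, s}  [new]
{p, s, t} --1--> {p, r, s, t}  [new]
{p, s, t} --2--> {p, q, r, s, t}  [seen]
{q} --0--> {q, s, t}  [new]
{q} --1--> {p, q, t}  [new]
{q} --2--> {q, s, t}  [seen]
{p, q, r, s, t} --0--> {p, q, r, s, t}  [seen]
{p, q, r, s, t} --1--> {p, q, r, s, t}  [seen]
{p, q, r, s, t} --2--> {p, q, r, s, t}  [seen]
{q, r, s, t} --0--> {p, q, r, s, t}  [seen]
{q, r, s, t} --1--> {p, q, r, s, t}  [seen]
{q, r, s, t} --2--> {p, q, r, s, t}  [seen]
{p, q, r, s} --0--> {p, q, r, s, t}  [seen]
{p, q, r, s} --1--> {p, q, r, s, t}  [seen]
{p, q, r, s} --2--> {q, r, s, t}  [seen]
{p, r, s, t} --0--> {p, q, r, s}  [seen]
{p, r, s, t} --1--> {p, r, s, t}  [seen]
{p, r, s, t} --2--> {p, q, r, s, t}  [seen]
{q, s, t} --0--> {p, q, r, s, t}  [seen]
{q, s, t} --1--> {p, q, r, s, t}  [seen]
{q, s, t} --2--> {p, q, r, s, t}  [seen]
{p, q, t} --0--> {q, r, s, t}  [seen]
{p, q, t} --1--> {p, q, r, s, t}  [seen]
{p, q, t} --2--> {p, q, r, s, t}  [seen]
Reachable DFA states: {p}, {q, r, s}, {p, s, t}, {q}, {p, q, r, s, t}, {q, r, s, t}, {p, q, r, s}, {p, r, s, t}, {q, s, t}, {p, q, t}.
{p, q, s, t} is not among them.

no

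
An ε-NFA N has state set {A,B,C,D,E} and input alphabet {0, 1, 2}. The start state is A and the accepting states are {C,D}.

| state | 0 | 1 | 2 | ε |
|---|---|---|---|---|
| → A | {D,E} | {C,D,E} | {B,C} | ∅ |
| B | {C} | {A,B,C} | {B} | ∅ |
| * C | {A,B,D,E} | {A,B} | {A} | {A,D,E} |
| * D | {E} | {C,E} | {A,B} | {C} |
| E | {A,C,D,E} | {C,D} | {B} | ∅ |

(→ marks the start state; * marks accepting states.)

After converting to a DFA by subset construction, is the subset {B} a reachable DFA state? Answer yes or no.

Start state of the DFA: {A} (ε-closure of the NFA start).
{A} --0--> {A,C,D,E}  [new]
{A} --1--> {A,C,D,E}  [seen]
{A} --2--> {A,B,C,D,E}  [new]
{A,C,D,E} --0--> {A,B,C,D,E}  [seen]
{A,C,D,E} --1--> {A,B,C,D,E}  [seen]
{A,C,D,E} --2--> {A,B,C,D,E}  [seen]
{A,B,C,D,E} --0--> {A,B,C,D,E}  [seen]
{A,B,C,D,E} --1--> {A,B,C,D,E}  [seen]
{A,B,C,D,E} --2--> {A,B,C,D,E}  [seen]
Reachable DFA states: {A}, {A,C,D,E}, {A,B,C,D,E}.
{B} is not among them.

no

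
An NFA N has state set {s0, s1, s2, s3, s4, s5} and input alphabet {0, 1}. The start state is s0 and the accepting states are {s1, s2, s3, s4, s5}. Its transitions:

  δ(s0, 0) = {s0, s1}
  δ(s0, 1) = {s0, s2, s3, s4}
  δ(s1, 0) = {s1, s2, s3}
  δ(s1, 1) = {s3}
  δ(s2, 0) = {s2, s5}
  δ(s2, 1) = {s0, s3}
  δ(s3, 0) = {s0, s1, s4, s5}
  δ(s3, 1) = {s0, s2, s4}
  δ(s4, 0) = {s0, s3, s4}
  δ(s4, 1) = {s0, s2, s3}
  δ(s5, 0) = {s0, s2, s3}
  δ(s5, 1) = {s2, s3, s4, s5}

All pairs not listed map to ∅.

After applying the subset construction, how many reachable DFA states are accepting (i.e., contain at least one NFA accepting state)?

Start state of the DFA: {s0}.
{s0} --0--> {s0, s1}  [new]
{s0} --1--> {s0, s2, s3, s4}  [new]
{s0, s1} --0--> {s0, s1, s2, s3}  [new]
{s0, s1} --1--> {s0, s2, s3, s4}  [seen]
{s0, s2, s3, s4} --0--> {s0, s1, s2, s3, s4, s5}  [new]
{s0, s2, s3, s4} --1--> {s0, s2, s3, s4}  [seen]
{s0, s1, s2, s3} --0--> {s0, s1, s2, s3, s4, s5}  [seen]
{s0, s1, s2, s3} --1--> {s0, s2, s3, s4}  [seen]
{s0, s1, s2, s3, s4, s5} --0--> {s0, s1, s2, s3, s4, s5}  [seen]
{s0, s1, s2, s3, s4, s5} --1--> {s0, s2, s3, s4, s5}  [new]
{s0, s2, s3, s4, s5} --0--> {s0, s1, s2, s3, s4, s5}  [seen]
{s0, s2, s3, s4, s5} --1--> {s0, s2, s3, s4, s5}  [seen]
Reachable DFA states: {s0}, {s0, s1}, {s0, s2, s3, s4}, {s0, s1, s2, s3}, {s0, s1, s2, s3, s4, s5}, {s0, s2, s3, s4, s5}.
Accepting DFA states (contain an NFA accepting state): {s0, s1}, {s0, s2, s3, s4}, {s0, s1, s2, s3}, {s0, s1, s2, s3, s4, s5}, {s0, s2, s3, s4, s5}.

5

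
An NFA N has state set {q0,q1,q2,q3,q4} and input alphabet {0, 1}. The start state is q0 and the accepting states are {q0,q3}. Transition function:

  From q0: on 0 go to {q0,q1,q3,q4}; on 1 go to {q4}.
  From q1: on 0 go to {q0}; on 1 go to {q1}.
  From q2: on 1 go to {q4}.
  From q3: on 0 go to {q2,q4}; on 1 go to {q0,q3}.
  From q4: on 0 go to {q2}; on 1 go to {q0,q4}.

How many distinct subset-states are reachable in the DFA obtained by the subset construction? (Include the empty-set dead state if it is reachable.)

7

Start state of the DFA: {q0}.
{q0} --0--> {q0,q1,q3,q4}  [new]
{q0} --1--> {q4}  [new]
{q0,q1,q3,q4} --0--> {q0,q1,q2,q3,q4}  [new]
{q0,q1,q3,q4} --1--> {q0,q1,q3,q4}  [seen]
{q4} --0--> {q2}  [new]
{q4} --1--> {q0,q4}  [new]
{q0,q1,q2,q3,q4} --0--> {q0,q1,q2,q3,q4}  [seen]
{q0,q1,q2,q3,q4} --1--> {q0,q1,q3,q4}  [seen]
{q2} --0--> ∅  [new]
{q2} --1--> {q4}  [seen]
{q0,q4} --0--> {q0,q1,q2,q3,q4}  [seen]
{q0,q4} --1--> {q0,q4}  [seen]
∅ --0--> ∅  [seen]
∅ --1--> ∅  [seen]
Reachable DFA states: {q0}, {q0,q1,q3,q4}, {q4}, {q0,q1,q2,q3,q4}, {q2}, {q0,q4}, ∅.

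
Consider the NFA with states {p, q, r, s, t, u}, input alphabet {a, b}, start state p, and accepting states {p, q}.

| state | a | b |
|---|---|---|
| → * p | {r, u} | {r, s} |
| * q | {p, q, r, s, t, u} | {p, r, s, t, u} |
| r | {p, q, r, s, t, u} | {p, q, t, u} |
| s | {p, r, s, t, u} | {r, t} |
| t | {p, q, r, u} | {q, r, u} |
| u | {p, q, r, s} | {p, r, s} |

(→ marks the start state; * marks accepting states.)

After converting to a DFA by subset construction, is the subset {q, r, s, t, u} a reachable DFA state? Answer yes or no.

Start state of the DFA: {p}.
{p} --a--> {r, u}  [new]
{p} --b--> {r, s}  [new]
{r, u} --a--> {p, q, r, s, t, u}  [new]
{r, u} --b--> {p, q, r, s, t, u}  [seen]
{r, s} --a--> {p, q, r, s, t, u}  [seen]
{r, s} --b--> {p, q, r, t, u}  [new]
{p, q, r, s, t, u} --a--> {p, q, r, s, t, u}  [seen]
{p, q, r, s, t, u} --b--> {p, q, r, s, t, u}  [seen]
{p, q, r, t, u} --a--> {p, q, r, s, t, u}  [seen]
{p, q, r, t, u} --b--> {p, q, r, s, t, u}  [seen]
Reachable DFA states: {p}, {r, u}, {r, s}, {p, q, r, s, t, u}, {p, q, r, t, u}.
{q, r, s, t, u} is not among them.

no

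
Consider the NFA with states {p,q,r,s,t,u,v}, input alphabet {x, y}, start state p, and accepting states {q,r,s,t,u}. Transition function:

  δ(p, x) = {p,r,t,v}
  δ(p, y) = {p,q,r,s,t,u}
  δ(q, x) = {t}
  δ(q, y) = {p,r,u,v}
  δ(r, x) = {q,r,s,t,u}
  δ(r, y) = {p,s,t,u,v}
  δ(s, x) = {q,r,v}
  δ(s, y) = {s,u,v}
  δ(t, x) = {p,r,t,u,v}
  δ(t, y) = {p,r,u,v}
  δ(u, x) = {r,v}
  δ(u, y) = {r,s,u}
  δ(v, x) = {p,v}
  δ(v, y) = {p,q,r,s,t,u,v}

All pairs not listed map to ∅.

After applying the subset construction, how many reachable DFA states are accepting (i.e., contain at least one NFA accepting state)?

Start state of the DFA: {p}.
{p} --x--> {p,r,t,v}  [new]
{p} --y--> {p,q,r,s,t,u}  [new]
{p,r,t,v} --x--> {p,q,r,s,t,u,v}  [new]
{p,r,t,v} --y--> {p,q,r,s,t,u,v}  [seen]
{p,q,r,s,t,u} --x--> {p,q,r,s,t,u,v}  [seen]
{p,q,r,s,t,u} --y--> {p,q,r,s,t,u,v}  [seen]
{p,q,r,s,t,u,v} --x--> {p,q,r,s,t,u,v}  [seen]
{p,q,r,s,t,u,v} --y--> {p,q,r,s,t,u,v}  [seen]
Reachable DFA states: {p}, {p,r,t,v}, {p,q,r,s,t,u}, {p,q,r,s,t,u,v}.
Accepting DFA states (contain an NFA accepting state): {p,r,t,v}, {p,q,r,s,t,u}, {p,q,r,s,t,u,v}.

3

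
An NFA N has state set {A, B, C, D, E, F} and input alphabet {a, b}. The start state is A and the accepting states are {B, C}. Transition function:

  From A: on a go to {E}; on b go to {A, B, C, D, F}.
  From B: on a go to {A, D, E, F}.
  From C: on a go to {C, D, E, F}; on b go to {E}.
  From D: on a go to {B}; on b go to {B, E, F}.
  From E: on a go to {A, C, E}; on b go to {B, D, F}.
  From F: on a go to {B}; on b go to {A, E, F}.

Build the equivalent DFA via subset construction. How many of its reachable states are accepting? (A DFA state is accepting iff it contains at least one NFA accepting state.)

7

Start state of the DFA: {A}.
{A} --a--> {E}  [new]
{A} --b--> {A, B, C, D, F}  [new]
{E} --a--> {A, C, E}  [new]
{E} --b--> {B, D, F}  [new]
{A, B, C, D, F} --a--> {A, B, C, D, E, F}  [new]
{A, B, C, D, F} --b--> {A, B, C, D, E, F}  [seen]
{A, C, E} --a--> {A, C, D, E, F}  [new]
{A, C, E} --b--> {A, B, C, D, E, F}  [seen]
{B, D, F} --a--> {A, B, D, E, F}  [new]
{B, D, F} --b--> {A, B, E, F}  [new]
{A, B, C, D, E, F} --a--> {A, B, C, D, E, F}  [seen]
{A, B, C, D, E, F} --b--> {A, B, C, D, E, F}  [seen]
{A, C, D, E, F} --a--> {A, B, C, D, E, F}  [seen]
{A, C, D, E, F} --b--> {A, B, C, D, E, F}  [seen]
{A, B, D, E, F} --a--> {A, B, C, D, E, F}  [seen]
{A, B, D, E, F} --b--> {A, B, C, D, E, F}  [seen]
{A, B, E, F} --a--> {A, B, C, D, E, F}  [seen]
{A, B, E, F} --b--> {A, B, C, D, E, F}  [seen]
Reachable DFA states: {A}, {E}, {A, B, C, D, F}, {A, C, E}, {B, D, F}, {A, B, C, D, E, F}, {A, C, D, E, F}, {A, B, D, E, F}, {A, B, E, F}.
Accepting DFA states (contain an NFA accepting state): {A, B, C, D, F}, {A, C, E}, {B, D, F}, {A, B, C, D, E, F}, {A, C, D, E, F}, {A, B, D, E, F}, {A, B, E, F}.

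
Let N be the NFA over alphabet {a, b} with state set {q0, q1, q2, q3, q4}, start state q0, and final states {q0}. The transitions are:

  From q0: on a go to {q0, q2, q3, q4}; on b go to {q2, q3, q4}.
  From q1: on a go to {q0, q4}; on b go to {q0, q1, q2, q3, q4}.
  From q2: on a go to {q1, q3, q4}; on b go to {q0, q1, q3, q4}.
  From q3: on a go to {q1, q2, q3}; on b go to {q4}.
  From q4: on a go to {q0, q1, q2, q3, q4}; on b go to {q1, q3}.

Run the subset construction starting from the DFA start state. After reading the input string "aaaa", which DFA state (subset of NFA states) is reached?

{q0, q1, q2, q3, q4}

Start: {q0}.
δ(q0,a) = {q0, q2, q3, q4}.
Union: {q0, q2, q3, q4}.
After a: {q0, q2, q3, q4}.
δ(q0,a) = {q0, q2, q3, q4}; δ(q2,a) = {q1, q3, q4}; δ(q3,a) = {q1, q2, q3}; δ(q4,a) = {q0, q1, q2, q3, q4}.
Union: {q0, q1, q2, q3, q4}.
After a: {q0, q1, q2, q3, q4}.
δ(q0,a) = {q0, q2, q3, q4}; δ(q1,a) = {q0, q4}; δ(q2,a) = {q1, q3, q4}; δ(q3,a) = {q1, q2, q3}; δ(q4,a) = {q0, q1, q2, q3, q4}.
Union: {q0, q1, q2, q3, q4}.
After a: {q0, q1, q2, q3, q4}.
δ(q0,a) = {q0, q2, q3, q4}; δ(q1,a) = {q0, q4}; δ(q2,a) = {q1, q3, q4}; δ(q3,a) = {q1, q2, q3}; δ(q4,a) = {q0, q1, q2, q3, q4}.
Union: {q0, q1, q2, q3, q4}.
After a: {q0, q1, q2, q3, q4}.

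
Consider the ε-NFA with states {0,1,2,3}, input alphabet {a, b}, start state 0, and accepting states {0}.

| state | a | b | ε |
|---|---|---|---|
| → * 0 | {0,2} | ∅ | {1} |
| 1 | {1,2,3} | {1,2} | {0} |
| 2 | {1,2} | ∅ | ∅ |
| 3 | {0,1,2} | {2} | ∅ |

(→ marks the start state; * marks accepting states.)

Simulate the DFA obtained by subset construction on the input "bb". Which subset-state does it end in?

Start: {0,1}.
δ(0,b) = ∅; δ(1,b) = {1,2}.
Union: {1,2}.
ε-closure gives {0,1,2}.
After b: {0,1,2}.
δ(0,b) = ∅; δ(1,b) = {1,2}; δ(2,b) = ∅.
Union: {1,2}.
ε-closure gives {0,1,2}.
After b: {0,1,2}.

{0,1,2}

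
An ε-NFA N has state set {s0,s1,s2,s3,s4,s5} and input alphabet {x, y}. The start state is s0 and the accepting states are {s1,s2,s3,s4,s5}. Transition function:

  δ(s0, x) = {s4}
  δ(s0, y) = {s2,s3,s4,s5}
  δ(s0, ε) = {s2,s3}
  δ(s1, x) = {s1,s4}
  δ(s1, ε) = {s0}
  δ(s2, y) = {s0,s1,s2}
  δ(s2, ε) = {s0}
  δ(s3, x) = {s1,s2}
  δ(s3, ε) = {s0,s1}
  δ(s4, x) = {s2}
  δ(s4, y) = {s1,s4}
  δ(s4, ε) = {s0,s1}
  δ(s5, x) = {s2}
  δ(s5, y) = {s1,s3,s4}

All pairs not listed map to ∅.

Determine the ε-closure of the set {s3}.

{s0,s1,s2,s3}

Begin with {s3}.
s3 →ε {s0,s1}; add s0, s1.
s0 →ε {s2,s3}; add s2.
ε-closure = {s0,s1,s2,s3}.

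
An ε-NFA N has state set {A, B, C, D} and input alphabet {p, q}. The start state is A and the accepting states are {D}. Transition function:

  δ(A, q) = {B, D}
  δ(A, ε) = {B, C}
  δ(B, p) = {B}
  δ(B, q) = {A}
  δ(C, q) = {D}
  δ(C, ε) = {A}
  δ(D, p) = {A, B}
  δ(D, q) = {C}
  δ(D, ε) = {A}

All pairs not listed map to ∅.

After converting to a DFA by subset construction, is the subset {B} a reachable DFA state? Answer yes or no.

Start state of the DFA: {A, B, C} (ε-closure of the NFA start).
{A, B, C} --p--> {B}  [new]
{A, B, C} --q--> {A, B, C, D}  [new]
{B} --p--> {B}  [seen]
{B} --q--> {A, B, C}  [seen]
{A, B, C, D} --p--> {A, B, C}  [seen]
{A, B, C, D} --q--> {A, B, C, D}  [seen]
Reachable DFA states: {A, B, C}, {B}, {A, B, C, D}.
{B} is among them.

yes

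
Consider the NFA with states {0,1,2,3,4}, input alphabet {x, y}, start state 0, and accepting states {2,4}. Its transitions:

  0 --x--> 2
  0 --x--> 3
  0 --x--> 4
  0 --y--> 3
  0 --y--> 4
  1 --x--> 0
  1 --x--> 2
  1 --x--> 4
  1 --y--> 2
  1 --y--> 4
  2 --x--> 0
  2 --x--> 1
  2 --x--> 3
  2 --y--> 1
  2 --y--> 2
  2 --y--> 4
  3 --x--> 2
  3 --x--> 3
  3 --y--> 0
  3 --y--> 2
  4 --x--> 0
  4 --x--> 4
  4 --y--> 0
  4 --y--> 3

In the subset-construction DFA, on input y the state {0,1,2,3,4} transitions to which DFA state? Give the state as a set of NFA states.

δ(0,y) = {3,4}; δ(1,y) = {2,4}; δ(2,y) = {1,2,4}; δ(3,y) = {0,2}; δ(4,y) = {0,3}.
Union: {0,1,2,3,4}.

{0,1,2,3,4}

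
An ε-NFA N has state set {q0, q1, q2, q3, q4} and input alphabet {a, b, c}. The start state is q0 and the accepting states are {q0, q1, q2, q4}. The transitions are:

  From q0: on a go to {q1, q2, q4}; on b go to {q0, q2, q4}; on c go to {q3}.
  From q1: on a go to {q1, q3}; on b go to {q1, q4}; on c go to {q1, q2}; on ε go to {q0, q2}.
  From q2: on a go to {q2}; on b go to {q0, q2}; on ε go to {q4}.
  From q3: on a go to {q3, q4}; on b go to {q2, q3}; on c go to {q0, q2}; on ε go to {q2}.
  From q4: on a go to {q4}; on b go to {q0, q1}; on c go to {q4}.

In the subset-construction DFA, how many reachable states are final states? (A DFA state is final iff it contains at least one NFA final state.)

5

Start state of the DFA: {q0} (ε-closure of the NFA start).
{q0} --a--> {q0, q1, q2, q4}  [new]
{q0} --b--> {q0, q2, q4}  [new]
{q0} --c--> {q2, q3, q4}  [new]
{q0, q1, q2, q4} --a--> {q0, q1, q2, q3, q4}  [new]
{q0, q1, q2, q4} --b--> {q0, q1, q2, q4}  [seen]
{q0, q1, q2, q4} --c--> {q0, q1, q2, q3, q4}  [seen]
{q0, q2, q4} --a--> {q0, q1, q2, q4}  [seen]
{q0, q2, q4} --b--> {q0, q1, q2, q4}  [seen]
{q0, q2, q4} --c--> {q2, q3, q4}  [seen]
{q2, q3, q4} --a--> {q2, q3, q4}  [seen]
{q2, q3, q4} --b--> {q0, q1, q2, q3, q4}  [seen]
{q2, q3, q4} --c--> {q0, q2, q4}  [seen]
{q0, q1, q2, q3, q4} --a--> {q0, q1, q2, q3, q4}  [seen]
{q0, q1, q2, q3, q4} --b--> {q0, q1, q2, q3, q4}  [seen]
{q0, q1, q2, q3, q4} --c--> {q0, q1, q2, q3, q4}  [seen]
Reachable DFA states: {q0}, {q0, q1, q2, q4}, {q0, q2, q4}, {q2, q3, q4}, {q0, q1, q2, q3, q4}.
Accepting DFA states (contain an NFA accepting state): {q0}, {q0, q1, q2, q4}, {q0, q2, q4}, {q2, q3, q4}, {q0, q1, q2, q3, q4}.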